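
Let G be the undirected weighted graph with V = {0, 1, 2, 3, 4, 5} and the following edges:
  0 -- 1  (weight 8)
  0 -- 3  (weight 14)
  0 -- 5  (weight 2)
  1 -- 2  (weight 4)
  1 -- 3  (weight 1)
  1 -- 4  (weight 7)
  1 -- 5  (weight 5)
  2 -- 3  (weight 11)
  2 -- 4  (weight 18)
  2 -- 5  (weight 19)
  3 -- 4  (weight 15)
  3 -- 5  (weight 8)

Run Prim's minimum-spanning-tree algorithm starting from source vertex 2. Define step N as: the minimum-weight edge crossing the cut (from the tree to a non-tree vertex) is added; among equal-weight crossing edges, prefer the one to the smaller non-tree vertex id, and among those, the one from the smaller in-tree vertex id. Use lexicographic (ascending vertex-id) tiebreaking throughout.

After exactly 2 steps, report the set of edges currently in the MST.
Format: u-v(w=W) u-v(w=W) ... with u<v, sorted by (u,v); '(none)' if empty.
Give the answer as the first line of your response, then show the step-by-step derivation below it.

1-2(w=4) 1-3(w=1)

step 1: add edge 1-2 (w=4); MST = {1-2(w=4)}
step 2: add edge 1-3 (w=1); MST = {1-2(w=4) 1-3(w=1)}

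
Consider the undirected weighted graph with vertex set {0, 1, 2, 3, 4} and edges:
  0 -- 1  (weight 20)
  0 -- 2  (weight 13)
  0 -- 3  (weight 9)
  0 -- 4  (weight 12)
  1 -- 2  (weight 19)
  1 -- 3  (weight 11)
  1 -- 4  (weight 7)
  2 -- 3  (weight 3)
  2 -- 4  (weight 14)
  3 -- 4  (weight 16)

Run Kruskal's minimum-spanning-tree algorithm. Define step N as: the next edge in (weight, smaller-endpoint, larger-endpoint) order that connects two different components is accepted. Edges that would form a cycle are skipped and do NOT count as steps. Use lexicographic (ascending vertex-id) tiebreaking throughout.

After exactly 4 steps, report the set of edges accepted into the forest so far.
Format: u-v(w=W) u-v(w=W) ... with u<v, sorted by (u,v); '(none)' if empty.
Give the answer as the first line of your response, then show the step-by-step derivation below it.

0-3(w=9) 1-3(w=11) 1-4(w=7) 2-3(w=3)

step 1: add edge 2-3 (w=3); MST = {2-3(w=3)}
step 2: add edge 1-4 (w=7); MST = {1-4(w=7) 2-3(w=3)}
step 3: add edge 0-3 (w=9); MST = {0-3(w=9) 1-4(w=7) 2-3(w=3)}
step 4: add edge 1-3 (w=11); MST = {0-3(w=9) 1-3(w=11) 1-4(w=7) 2-3(w=3)}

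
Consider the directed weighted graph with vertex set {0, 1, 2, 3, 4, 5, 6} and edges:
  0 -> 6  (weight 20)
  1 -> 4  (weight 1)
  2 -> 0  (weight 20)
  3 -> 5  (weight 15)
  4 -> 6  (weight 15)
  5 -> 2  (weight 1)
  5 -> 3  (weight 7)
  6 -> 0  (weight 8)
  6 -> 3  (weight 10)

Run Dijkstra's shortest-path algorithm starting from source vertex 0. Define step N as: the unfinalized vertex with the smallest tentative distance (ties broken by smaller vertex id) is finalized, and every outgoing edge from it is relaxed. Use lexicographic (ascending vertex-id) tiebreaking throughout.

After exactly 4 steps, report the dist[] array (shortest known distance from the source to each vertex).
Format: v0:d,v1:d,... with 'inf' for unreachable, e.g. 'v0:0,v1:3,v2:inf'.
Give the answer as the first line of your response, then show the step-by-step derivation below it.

v0:0,v1:inf,v2:46,v3:30,v4:inf,v5:45,v6:20

step 1: dist = v0:0,v1:inf,v2:inf,v3:inf,v4:inf,v5:inf,v6:20
step 2: dist = v0:0,v1:inf,v2:inf,v3:30,v4:inf,v5:inf,v6:20
step 3: dist = v0:0,v1:inf,v2:inf,v3:30,v4:inf,v5:45,v6:20
step 4: dist = v0:0,v1:inf,v2:46,v3:30,v4:inf,v5:45,v6:20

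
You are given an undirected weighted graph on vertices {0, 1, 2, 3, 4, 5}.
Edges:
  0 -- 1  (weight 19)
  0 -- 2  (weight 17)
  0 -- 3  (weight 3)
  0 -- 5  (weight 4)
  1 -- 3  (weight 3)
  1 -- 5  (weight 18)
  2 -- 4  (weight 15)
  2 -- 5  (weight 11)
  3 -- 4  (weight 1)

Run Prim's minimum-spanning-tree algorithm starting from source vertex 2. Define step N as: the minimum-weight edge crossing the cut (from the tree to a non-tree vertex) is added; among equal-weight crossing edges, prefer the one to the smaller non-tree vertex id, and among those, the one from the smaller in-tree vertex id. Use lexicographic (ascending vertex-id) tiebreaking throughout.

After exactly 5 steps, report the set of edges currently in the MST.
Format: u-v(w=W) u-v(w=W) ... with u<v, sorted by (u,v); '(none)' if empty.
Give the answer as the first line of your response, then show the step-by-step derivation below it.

0-3(w=3) 0-5(w=4) 1-3(w=3) 2-5(w=11) 3-4(w=1)

step 1: add edge 2-5 (w=11); MST = {2-5(w=11)}
step 2: add edge 0-5 (w=4); MST = {0-5(w=4) 2-5(w=11)}
step 3: add edge 0-3 (w=3); MST = {0-3(w=3) 0-5(w=4) 2-5(w=11)}
step 4: add edge 3-4 (w=1); MST = {0-3(w=3) 0-5(w=4) 2-5(w=11) 3-4(w=1)}
step 5: add edge 1-3 (w=3); MST = {0-3(w=3) 0-5(w=4) 1-3(w=3) 2-5(w=11) 3-4(w=1)}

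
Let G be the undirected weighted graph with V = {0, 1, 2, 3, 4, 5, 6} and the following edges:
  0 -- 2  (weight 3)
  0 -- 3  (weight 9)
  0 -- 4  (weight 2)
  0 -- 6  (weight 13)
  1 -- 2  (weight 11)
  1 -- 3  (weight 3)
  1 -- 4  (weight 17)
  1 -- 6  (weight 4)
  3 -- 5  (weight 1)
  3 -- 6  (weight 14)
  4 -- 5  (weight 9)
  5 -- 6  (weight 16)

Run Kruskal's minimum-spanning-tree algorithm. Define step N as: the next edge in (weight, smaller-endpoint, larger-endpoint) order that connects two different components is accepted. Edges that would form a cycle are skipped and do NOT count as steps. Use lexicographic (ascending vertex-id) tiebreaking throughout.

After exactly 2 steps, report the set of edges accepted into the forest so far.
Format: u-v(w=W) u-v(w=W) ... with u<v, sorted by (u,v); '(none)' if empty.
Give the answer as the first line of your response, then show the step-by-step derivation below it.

0-4(w=2) 3-5(w=1)

step 1: add edge 3-5 (w=1); MST = {3-5(w=1)}
step 2: add edge 0-4 (w=2); MST = {0-4(w=2) 3-5(w=1)}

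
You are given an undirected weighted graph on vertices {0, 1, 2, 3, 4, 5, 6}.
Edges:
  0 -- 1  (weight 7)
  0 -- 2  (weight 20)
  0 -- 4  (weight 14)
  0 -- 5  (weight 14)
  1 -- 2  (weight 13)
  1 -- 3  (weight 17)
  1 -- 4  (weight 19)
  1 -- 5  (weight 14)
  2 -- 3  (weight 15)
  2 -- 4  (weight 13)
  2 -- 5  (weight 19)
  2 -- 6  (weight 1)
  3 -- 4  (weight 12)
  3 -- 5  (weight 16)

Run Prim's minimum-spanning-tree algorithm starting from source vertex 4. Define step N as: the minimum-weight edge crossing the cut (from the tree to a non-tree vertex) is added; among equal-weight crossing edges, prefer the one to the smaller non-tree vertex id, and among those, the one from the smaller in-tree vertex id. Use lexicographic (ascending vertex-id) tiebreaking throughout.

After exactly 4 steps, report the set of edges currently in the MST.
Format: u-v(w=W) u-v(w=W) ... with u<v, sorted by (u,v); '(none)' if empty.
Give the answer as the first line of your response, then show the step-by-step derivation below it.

1-2(w=13) 2-4(w=13) 2-6(w=1) 3-4(w=12)

step 1: add edge 3-4 (w=12); MST = {3-4(w=12)}
step 2: add edge 2-4 (w=13); MST = {2-4(w=13) 3-4(w=12)}
step 3: add edge 2-6 (w=1); MST = {2-4(w=13) 2-6(w=1) 3-4(w=12)}
step 4: add edge 1-2 (w=13); MST = {1-2(w=13) 2-4(w=13) 2-6(w=1) 3-4(w=12)}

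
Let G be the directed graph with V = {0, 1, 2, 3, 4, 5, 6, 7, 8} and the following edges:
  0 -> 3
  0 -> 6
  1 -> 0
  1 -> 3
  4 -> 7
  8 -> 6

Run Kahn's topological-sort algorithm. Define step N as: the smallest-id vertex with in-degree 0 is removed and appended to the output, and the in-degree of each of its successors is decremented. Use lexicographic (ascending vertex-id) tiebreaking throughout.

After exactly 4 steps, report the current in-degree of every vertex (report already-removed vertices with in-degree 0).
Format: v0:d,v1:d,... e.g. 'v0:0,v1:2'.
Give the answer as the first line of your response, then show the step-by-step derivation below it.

v0:0,v1:0,v2:0,v3:0,v4:0,v5:0,v6:1,v7:1,v8:0

step 1: output 1; order=[1]; indeg=(0,0,0,1,0,0,2,1,0)
step 2: output 0; order=[1,0]; indeg=(0,0,0,0,0,0,1,1,0)
step 3: output 2; order=[1,0,2]; indeg=(0,0,0,0,0,0,1,1,0)
step 4: output 3; order=[1,0,2,3]; indeg=(0,0,0,0,0,0,1,1,0)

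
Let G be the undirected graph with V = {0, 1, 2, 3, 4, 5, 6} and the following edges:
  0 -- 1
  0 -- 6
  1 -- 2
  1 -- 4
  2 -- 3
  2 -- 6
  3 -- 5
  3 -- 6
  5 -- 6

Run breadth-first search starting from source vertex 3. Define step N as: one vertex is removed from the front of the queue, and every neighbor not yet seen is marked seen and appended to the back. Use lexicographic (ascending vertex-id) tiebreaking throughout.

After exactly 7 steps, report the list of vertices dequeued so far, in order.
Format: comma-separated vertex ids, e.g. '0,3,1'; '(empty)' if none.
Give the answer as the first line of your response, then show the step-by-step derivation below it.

3,2,5,6,1,0,4

step 1: dequeue 3; queue=[2,5,6]; order=3
step 2: dequeue 2; queue=[5,6,1]; order=3,2
step 3: dequeue 5; queue=[6,1]; order=3,2,5
step 4: dequeue 6; queue=[1,0]; order=3,2,5,6
step 5: dequeue 1; queue=[0,4]; order=3,2,5,6,1
step 6: dequeue 0; queue=[4]; order=3,2,5,6,1,0
step 7: dequeue 4; queue=[(empty)]; order=3,2,5,6,1,0,4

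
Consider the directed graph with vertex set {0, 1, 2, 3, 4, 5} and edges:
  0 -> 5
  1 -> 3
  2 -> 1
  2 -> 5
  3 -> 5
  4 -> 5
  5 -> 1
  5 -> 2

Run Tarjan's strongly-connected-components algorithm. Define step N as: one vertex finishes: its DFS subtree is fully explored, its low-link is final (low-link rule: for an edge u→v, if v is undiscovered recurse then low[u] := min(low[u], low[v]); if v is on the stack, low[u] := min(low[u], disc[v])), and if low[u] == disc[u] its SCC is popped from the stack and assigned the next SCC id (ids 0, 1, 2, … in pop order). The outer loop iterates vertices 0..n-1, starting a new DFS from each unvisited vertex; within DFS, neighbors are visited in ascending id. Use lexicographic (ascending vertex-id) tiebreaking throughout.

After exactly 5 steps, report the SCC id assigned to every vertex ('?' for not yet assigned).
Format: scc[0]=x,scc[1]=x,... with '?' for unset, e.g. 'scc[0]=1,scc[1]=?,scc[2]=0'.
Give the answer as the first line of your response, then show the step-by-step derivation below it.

scc[0]=1,scc[1]=0,scc[2]=0,scc[3]=0,scc[4]=?,scc[5]=0

step 1: low=(low[0]=0,low[1]=2,low[2]=?,low[3]=1,low[4]=?,low[5]=1); scc=(scc[0]=?,scc[1]=?,scc[2]=?,scc[3]=?,scc[4]=?,scc[5]=?)
step 2: low=(low[0]=0,low[1]=1,low[2]=?,low[3]=1,low[4]=?,low[5]=1); scc=(scc[0]=?,scc[1]=?,scc[2]=?,scc[3]=?,scc[4]=?,scc[5]=?)
step 3: low=(low[0]=0,low[1]=1,low[2]=1,low[3]=1,low[4]=?,low[5]=1); scc=(scc[0]=?,scc[1]=?,scc[2]=?,scc[3]=?,scc[4]=?,scc[5]=?)
step 4: low=(low[0]=0,low[1]=1,low[2]=1,low[3]=1,low[4]=?,low[5]=1); scc=(scc[0]=?,scc[1]=0,scc[2]=0,scc[3]=0,scc[4]=?,scc[5]=0)
step 5: low=(low[0]=0,low[1]=1,low[2]=1,low[3]=1,low[4]=?,low[5]=1); scc=(scc[0]=1,scc[1]=0,scc[2]=0,scc[3]=0,scc[4]=?,scc[5]=0)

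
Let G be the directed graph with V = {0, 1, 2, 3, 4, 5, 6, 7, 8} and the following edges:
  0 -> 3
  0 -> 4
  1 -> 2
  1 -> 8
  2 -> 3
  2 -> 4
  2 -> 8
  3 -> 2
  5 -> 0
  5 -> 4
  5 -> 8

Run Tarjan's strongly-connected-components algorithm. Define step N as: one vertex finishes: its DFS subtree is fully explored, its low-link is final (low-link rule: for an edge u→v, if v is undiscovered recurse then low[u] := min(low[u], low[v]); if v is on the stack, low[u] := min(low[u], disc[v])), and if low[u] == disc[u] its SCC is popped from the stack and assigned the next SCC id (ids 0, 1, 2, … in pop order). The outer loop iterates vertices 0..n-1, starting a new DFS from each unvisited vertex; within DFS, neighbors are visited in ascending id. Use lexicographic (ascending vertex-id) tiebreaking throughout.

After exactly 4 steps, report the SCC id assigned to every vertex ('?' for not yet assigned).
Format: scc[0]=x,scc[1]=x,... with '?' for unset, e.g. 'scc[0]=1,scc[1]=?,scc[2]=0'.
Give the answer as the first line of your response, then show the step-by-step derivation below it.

scc[0]=?,scc[1]=?,scc[2]=2,scc[3]=2,scc[4]=0,scc[5]=?,scc[6]=?,scc[7]=?,scc[8]=1

step 1: low=(low[0]=0,low[1]=?,low[2]=1,low[3]=1,low[4]=3,low[5]=?,low[6]=?,low[7]=?,low[8]=?); scc=(scc[0]=?,scc[1]=?,scc[2]=?,scc[3]=?,scc[4]=0,scc[5]=?,scc[6]=?,scc[7]=?,scc[8]=?)
step 2: low=(low[0]=0,low[1]=?,low[2]=1,low[3]=1,low[4]=3,low[5]=?,low[6]=?,low[7]=?,low[8]=4); scc=(scc[0]=?,scc[1]=?,scc[2]=?,scc[3]=?,scc[4]=0,scc[5]=?,scc[6]=?,scc[7]=?,scc[8]=1)
step 3: low=(low[0]=0,low[1]=?,low[2]=1,low[3]=1,low[4]=3,low[5]=?,low[6]=?,low[7]=?,low[8]=4); scc=(scc[0]=?,scc[1]=?,scc[2]=?,scc[3]=?,scc[4]=0,scc[5]=?,scc[6]=?,scc[7]=?,scc[8]=1)
step 4: low=(low[0]=0,low[1]=?,low[2]=1,low[3]=1,low[4]=3,low[5]=?,low[6]=?,low[7]=?,low[8]=4); scc=(scc[0]=?,scc[1]=?,scc[2]=2,scc[3]=2,scc[4]=0,scc[5]=?,scc[6]=?,scc[7]=?,scc[8]=1)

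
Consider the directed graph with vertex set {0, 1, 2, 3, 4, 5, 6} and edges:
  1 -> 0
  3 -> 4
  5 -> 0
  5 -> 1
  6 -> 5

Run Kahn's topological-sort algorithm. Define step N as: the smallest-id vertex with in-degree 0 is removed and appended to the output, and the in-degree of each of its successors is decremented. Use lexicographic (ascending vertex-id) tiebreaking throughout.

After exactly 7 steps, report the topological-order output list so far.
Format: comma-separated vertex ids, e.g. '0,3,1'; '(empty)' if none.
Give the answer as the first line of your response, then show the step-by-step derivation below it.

2,3,4,6,5,1,0

step 1: output 2; order=[2]; indeg=(2,1,0,0,1,1,0)
step 2: output 3; order=[2,3]; indeg=(2,1,0,0,0,1,0)
step 3: output 4; order=[2,3,4]; indeg=(2,1,0,0,0,1,0)
step 4: output 6; order=[2,3,4,6]; indeg=(2,1,0,0,0,0,0)
step 5: output 5; order=[2,3,4,6,5]; indeg=(1,0,0,0,0,0,0)
step 6: output 1; order=[2,3,4,6,5,1]; indeg=(0,0,0,0,0,0,0)
step 7: output 0; order=[2,3,4,6,5,1,0]; indeg=(0,0,0,0,0,0,0)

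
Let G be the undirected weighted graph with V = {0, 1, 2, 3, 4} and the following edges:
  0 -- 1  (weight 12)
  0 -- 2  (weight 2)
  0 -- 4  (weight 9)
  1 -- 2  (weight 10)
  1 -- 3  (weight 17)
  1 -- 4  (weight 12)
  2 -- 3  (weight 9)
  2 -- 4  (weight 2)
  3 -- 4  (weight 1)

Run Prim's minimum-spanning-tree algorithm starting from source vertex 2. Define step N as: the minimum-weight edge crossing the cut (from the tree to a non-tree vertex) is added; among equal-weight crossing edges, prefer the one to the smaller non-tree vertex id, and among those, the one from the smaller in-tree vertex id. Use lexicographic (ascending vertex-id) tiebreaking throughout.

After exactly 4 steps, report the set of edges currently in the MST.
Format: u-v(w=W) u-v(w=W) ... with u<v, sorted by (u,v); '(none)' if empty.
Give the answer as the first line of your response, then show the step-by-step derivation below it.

0-2(w=2) 1-2(w=10) 2-4(w=2) 3-4(w=1)

step 1: add edge 0-2 (w=2); MST = {0-2(w=2)}
step 2: add edge 2-4 (w=2); MST = {0-2(w=2) 2-4(w=2)}
step 3: add edge 3-4 (w=1); MST = {0-2(w=2) 2-4(w=2) 3-4(w=1)}
step 4: add edge 1-2 (w=10); MST = {0-2(w=2) 1-2(w=10) 2-4(w=2) 3-4(w=1)}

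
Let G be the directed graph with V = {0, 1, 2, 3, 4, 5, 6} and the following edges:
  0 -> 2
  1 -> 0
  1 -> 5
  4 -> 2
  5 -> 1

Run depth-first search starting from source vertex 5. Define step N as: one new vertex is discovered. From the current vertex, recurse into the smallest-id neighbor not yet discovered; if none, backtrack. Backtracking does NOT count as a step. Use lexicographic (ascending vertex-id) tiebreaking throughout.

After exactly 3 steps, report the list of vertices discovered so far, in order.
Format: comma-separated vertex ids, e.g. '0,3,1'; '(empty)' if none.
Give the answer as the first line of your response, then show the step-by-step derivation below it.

5,1,0

step 1: discover 5; path=5; order=5
step 2: discover 1; path=5>1; order=5,1
step 3: discover 0; path=5>1>0; order=5,1,0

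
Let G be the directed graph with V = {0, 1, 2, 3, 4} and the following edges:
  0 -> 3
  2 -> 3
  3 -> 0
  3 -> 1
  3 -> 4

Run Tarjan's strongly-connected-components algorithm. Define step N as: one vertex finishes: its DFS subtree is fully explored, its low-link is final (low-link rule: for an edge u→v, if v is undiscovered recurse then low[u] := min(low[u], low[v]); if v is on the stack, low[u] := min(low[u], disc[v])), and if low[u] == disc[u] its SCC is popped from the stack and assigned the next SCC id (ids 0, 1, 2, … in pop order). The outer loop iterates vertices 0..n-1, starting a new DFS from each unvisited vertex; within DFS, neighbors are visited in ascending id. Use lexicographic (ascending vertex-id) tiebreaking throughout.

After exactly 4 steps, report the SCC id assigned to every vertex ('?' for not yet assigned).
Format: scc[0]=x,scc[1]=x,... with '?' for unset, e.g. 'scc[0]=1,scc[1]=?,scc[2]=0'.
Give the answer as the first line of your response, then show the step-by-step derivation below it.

scc[0]=2,scc[1]=0,scc[2]=?,scc[3]=2,scc[4]=1

step 1: low=(low[0]=0,low[1]=2,low[2]=?,low[3]=0,low[4]=?); scc=(scc[0]=?,scc[1]=0,scc[2]=?,scc[3]=?,scc[4]=?)
step 2: low=(low[0]=0,low[1]=2,low[2]=?,low[3]=0,low[4]=3); scc=(scc[0]=?,scc[1]=0,scc[2]=?,scc[3]=?,scc[4]=1)
step 3: low=(low[0]=0,low[1]=2,low[2]=?,low[3]=0,low[4]=3); scc=(scc[0]=?,scc[1]=0,scc[2]=?,scc[3]=?,scc[4]=1)
step 4: low=(low[0]=0,low[1]=2,low[2]=?,low[3]=0,low[4]=3); scc=(scc[0]=2,scc[1]=0,scc[2]=?,scc[3]=2,scc[4]=1)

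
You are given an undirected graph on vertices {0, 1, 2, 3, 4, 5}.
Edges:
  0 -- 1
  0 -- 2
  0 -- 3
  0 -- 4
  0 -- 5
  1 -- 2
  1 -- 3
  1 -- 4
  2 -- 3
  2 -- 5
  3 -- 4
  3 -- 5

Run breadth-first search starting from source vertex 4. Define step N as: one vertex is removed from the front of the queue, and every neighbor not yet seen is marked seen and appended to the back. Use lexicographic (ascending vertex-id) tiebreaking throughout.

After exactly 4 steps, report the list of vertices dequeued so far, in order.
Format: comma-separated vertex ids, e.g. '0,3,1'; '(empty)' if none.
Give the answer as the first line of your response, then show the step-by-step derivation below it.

4,0,1,3

step 1: dequeue 4; queue=[0,1,3]; order=4
step 2: dequeue 0; queue=[1,3,2,5]; order=4,0
step 3: dequeue 1; queue=[3,2,5]; order=4,0,1
step 4: dequeue 3; queue=[2,5]; order=4,0,1,3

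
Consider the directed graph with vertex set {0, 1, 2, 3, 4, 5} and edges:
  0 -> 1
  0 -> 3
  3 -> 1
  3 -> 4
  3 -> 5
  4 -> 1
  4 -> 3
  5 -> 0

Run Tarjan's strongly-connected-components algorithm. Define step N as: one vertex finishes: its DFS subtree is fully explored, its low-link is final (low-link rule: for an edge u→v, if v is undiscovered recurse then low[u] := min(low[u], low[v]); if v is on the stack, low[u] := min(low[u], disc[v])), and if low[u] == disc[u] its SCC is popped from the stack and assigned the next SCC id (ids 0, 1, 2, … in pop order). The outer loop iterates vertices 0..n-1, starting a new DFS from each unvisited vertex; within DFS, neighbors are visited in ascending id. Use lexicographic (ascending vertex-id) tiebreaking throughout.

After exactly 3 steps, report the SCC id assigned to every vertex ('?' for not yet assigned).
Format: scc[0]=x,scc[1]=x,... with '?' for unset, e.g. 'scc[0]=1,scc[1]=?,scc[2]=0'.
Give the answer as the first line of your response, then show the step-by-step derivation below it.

scc[0]=?,scc[1]=0,scc[2]=?,scc[3]=?,scc[4]=?,scc[5]=?

step 1: low=(low[0]=0,low[1]=1,low[2]=?,low[3]=?,low[4]=?,low[5]=?); scc=(scc[0]=?,scc[1]=0,scc[2]=?,scc[3]=?,scc[4]=?,scc[5]=?)
step 2: low=(low[0]=0,low[1]=1,low[2]=?,low[3]=2,low[4]=2,low[5]=?); scc=(scc[0]=?,scc[1]=0,scc[2]=?,scc[3]=?,scc[4]=?,scc[5]=?)
step 3: low=(low[0]=0,low[1]=1,low[2]=?,low[3]=2,low[4]=2,low[5]=0); scc=(scc[0]=?,scc[1]=0,scc[2]=?,scc[3]=?,scc[4]=?,scc[5]=?)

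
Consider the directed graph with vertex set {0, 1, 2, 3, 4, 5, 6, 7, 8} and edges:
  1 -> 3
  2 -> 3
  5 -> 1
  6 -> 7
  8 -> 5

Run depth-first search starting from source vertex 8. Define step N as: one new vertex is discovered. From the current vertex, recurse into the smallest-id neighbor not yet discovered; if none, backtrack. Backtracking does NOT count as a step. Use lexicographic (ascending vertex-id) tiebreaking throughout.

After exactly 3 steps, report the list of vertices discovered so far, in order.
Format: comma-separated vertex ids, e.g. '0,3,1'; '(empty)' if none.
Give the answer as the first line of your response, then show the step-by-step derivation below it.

8,5,1

step 1: discover 8; path=8; order=8
step 2: discover 5; path=8>5; order=8,5
step 3: discover 1; path=8>5>1; order=8,5,1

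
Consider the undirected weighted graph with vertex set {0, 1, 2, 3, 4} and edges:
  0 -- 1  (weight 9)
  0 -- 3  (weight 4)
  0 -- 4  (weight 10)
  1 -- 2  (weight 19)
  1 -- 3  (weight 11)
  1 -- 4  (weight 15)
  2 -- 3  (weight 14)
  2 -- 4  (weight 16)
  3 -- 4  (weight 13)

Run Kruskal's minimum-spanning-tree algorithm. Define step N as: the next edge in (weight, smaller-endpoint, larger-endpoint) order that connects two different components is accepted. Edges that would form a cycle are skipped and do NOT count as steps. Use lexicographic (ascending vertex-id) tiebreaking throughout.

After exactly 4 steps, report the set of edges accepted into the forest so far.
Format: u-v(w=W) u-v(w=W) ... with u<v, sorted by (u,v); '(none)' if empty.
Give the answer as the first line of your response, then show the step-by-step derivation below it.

0-1(w=9) 0-3(w=4) 0-4(w=10) 2-3(w=14)

step 1: add edge 0-3 (w=4); MST = {0-3(w=4)}
step 2: add edge 0-1 (w=9); MST = {0-1(w=9) 0-3(w=4)}
step 3: add edge 0-4 (w=10); MST = {0-1(w=9) 0-3(w=4) 0-4(w=10)}
step 4: add edge 2-3 (w=14); MST = {0-1(w=9) 0-3(w=4) 0-4(w=10) 2-3(w=14)}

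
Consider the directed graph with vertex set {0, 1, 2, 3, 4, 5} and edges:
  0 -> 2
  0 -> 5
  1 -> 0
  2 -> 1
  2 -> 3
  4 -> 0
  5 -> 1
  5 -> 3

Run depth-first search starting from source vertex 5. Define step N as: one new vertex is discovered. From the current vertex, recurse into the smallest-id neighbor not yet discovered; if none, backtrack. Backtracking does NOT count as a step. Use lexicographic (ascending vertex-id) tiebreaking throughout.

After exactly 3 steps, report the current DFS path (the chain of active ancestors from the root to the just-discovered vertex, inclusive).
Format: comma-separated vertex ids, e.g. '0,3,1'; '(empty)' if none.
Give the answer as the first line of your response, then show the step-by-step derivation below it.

5,1,0

step 1: discover 5; path=5; order=5
step 2: discover 1; path=5>1; order=5,1
step 3: discover 0; path=5>1>0; order=5,1,0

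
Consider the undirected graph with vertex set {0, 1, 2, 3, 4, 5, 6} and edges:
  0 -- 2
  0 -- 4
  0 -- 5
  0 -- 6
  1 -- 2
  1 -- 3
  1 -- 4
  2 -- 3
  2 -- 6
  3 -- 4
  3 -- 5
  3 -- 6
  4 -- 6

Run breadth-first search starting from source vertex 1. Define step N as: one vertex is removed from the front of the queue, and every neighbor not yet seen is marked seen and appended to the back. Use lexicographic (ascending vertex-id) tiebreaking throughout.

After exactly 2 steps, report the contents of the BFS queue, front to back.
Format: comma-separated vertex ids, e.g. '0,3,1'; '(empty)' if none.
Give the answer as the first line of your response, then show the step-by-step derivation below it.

3,4,0,6

step 1: dequeue 1; queue=[2,3,4]; order=1
step 2: dequeue 2; queue=[3,4,0,6]; order=1,2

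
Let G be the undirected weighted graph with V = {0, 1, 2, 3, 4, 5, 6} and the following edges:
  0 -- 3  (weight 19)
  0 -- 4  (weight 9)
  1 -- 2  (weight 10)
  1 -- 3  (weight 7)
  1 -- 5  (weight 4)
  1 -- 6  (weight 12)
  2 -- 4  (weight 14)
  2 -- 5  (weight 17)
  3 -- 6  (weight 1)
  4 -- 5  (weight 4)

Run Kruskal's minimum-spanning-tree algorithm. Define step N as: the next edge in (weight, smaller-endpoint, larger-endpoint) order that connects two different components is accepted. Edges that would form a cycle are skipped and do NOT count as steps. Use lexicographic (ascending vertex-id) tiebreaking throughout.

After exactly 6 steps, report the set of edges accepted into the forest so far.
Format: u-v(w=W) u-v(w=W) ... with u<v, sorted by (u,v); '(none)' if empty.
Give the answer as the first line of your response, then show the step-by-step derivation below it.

0-4(w=9) 1-2(w=10) 1-3(w=7) 1-5(w=4) 3-6(w=1) 4-5(w=4)

step 1: add edge 3-6 (w=1); MST = {3-6(w=1)}
step 2: add edge 1-5 (w=4); MST = {1-5(w=4) 3-6(w=1)}
step 3: add edge 4-5 (w=4); MST = {1-5(w=4) 3-6(w=1) 4-5(w=4)}
step 4: add edge 1-3 (w=7); MST = {1-3(w=7) 1-5(w=4) 3-6(w=1) 4-5(w=4)}
step 5: add edge 0-4 (w=9); MST = {0-4(w=9) 1-3(w=7) 1-5(w=4) 3-6(w=1) 4-5(w=4)}
step 6: add edge 1-2 (w=10); MST = {0-4(w=9) 1-2(w=10) 1-3(w=7) 1-5(w=4) 3-6(w=1) 4-5(w=4)}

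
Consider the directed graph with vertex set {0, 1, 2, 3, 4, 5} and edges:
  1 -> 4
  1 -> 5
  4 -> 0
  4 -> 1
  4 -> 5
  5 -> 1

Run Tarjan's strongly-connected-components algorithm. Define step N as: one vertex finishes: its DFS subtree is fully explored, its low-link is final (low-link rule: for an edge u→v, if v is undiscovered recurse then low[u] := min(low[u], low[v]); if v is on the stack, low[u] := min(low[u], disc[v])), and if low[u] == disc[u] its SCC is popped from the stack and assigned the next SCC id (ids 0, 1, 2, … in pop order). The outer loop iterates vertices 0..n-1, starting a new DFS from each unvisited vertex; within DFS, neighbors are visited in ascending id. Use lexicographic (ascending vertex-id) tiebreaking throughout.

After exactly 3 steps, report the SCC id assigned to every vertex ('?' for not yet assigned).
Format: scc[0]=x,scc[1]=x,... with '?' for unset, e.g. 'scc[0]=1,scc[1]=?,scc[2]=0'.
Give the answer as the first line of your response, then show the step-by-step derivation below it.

scc[0]=0,scc[1]=?,scc[2]=?,scc[3]=?,scc[4]=?,scc[5]=?

step 1: low=(low[0]=0,low[1]=?,low[2]=?,low[3]=?,low[4]=?,low[5]=?); scc=(scc[0]=0,scc[1]=?,scc[2]=?,scc[3]=?,scc[4]=?,scc[5]=?)
step 2: low=(low[0]=0,low[1]=1,low[2]=?,low[3]=?,low[4]=1,low[5]=1); scc=(scc[0]=0,scc[1]=?,scc[2]=?,scc[3]=?,scc[4]=?,scc[5]=?)
step 3: low=(low[0]=0,low[1]=1,low[2]=?,low[3]=?,low[4]=1,low[5]=1); scc=(scc[0]=0,scc[1]=?,scc[2]=?,scc[3]=?,scc[4]=?,scc[5]=?)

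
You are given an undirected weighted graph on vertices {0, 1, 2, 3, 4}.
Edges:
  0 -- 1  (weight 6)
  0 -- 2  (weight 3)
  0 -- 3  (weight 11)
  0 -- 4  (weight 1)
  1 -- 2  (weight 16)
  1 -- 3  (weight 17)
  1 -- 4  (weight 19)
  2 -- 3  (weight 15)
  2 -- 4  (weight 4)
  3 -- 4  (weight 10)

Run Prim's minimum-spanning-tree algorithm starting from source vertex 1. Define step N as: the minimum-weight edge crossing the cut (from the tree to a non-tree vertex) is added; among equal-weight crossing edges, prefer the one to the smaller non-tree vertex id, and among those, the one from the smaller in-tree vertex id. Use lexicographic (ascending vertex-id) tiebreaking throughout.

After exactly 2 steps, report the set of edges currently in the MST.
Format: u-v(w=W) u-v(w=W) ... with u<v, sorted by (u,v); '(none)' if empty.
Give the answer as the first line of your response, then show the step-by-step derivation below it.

0-1(w=6) 0-4(w=1)

step 1: add edge 0-1 (w=6); MST = {0-1(w=6)}
step 2: add edge 0-4 (w=1); MST = {0-1(w=6) 0-4(w=1)}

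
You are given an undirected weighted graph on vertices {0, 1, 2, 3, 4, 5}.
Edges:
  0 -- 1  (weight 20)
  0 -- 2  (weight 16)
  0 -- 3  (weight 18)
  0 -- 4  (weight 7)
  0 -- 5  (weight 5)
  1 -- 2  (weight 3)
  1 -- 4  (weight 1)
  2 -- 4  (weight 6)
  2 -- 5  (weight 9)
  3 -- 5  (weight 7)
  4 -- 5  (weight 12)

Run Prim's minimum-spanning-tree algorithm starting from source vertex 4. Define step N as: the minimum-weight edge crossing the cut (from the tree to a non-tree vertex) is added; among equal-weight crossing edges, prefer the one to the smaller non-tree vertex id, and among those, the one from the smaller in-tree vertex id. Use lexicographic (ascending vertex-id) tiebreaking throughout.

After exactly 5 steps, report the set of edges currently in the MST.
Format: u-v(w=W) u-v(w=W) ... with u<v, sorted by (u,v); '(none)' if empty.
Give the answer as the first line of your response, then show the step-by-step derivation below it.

0-4(w=7) 0-5(w=5) 1-2(w=3) 1-4(w=1) 3-5(w=7)

step 1: add edge 1-4 (w=1); MST = {1-4(w=1)}
step 2: add edge 1-2 (w=3); MST = {1-2(w=3) 1-4(w=1)}
step 3: add edge 0-4 (w=7); MST = {0-4(w=7) 1-2(w=3) 1-4(w=1)}
step 4: add edge 0-5 (w=5); MST = {0-4(w=7) 0-5(w=5) 1-2(w=3) 1-4(w=1)}
step 5: add edge 3-5 (w=7); MST = {0-4(w=7) 0-5(w=5) 1-2(w=3) 1-4(w=1) 3-5(w=7)}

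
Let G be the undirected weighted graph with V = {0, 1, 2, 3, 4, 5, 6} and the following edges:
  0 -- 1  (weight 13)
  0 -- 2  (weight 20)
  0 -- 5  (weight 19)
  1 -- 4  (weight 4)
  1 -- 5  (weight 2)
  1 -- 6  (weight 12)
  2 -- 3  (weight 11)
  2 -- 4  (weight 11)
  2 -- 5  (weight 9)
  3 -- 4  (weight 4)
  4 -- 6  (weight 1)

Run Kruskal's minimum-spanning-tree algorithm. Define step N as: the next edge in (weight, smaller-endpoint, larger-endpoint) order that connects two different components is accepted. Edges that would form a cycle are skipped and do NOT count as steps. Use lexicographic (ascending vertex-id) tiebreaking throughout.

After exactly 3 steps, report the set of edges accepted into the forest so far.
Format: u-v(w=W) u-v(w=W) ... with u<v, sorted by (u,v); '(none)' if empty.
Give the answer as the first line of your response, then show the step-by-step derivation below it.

1-4(w=4) 1-5(w=2) 4-6(w=1)

step 1: add edge 4-6 (w=1); MST = {4-6(w=1)}
step 2: add edge 1-5 (w=2); MST = {1-5(w=2) 4-6(w=1)}
step 3: add edge 1-4 (w=4); MST = {1-4(w=4) 1-5(w=2) 4-6(w=1)}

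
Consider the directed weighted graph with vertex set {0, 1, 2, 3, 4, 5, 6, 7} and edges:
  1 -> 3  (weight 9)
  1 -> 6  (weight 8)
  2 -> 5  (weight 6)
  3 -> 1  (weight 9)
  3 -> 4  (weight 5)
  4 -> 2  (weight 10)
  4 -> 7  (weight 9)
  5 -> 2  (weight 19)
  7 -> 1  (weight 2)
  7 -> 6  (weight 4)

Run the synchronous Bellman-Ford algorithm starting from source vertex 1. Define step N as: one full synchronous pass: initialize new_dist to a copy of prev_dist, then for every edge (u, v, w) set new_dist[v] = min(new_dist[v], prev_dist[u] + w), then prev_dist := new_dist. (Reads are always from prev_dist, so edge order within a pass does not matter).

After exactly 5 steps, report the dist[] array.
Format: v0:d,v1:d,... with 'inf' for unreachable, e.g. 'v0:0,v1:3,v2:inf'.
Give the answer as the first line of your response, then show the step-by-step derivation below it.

v0:inf,v1:0,v2:24,v3:9,v4:14,v5:30,v6:8,v7:23

step 1: dist = v0:inf,v1:0,v2:inf,v3:9,v4:inf,v5:inf,v6:8,v7:inf
step 2: dist = v0:inf,v1:0,v2:inf,v3:9,v4:14,v5:inf,v6:8,v7:inf
step 3: dist = v0:inf,v1:0,v2:24,v3:9,v4:14,v5:inf,v6:8,v7:23
step 4: dist = v0:inf,v1:0,v2:24,v3:9,v4:14,v5:30,v6:8,v7:23
step 5: dist = v0:inf,v1:0,v2:24,v3:9,v4:14,v5:30,v6:8,v7:23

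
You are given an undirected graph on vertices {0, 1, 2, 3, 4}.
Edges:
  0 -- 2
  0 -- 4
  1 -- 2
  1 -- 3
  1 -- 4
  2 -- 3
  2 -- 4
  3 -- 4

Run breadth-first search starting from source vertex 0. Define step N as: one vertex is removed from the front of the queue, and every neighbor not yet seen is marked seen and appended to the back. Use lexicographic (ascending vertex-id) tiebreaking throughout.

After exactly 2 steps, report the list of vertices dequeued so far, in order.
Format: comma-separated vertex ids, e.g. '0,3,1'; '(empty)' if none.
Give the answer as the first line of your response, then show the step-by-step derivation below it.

0,2

step 1: dequeue 0; queue=[2,4]; order=0
step 2: dequeue 2; queue=[4,1,3]; order=0,2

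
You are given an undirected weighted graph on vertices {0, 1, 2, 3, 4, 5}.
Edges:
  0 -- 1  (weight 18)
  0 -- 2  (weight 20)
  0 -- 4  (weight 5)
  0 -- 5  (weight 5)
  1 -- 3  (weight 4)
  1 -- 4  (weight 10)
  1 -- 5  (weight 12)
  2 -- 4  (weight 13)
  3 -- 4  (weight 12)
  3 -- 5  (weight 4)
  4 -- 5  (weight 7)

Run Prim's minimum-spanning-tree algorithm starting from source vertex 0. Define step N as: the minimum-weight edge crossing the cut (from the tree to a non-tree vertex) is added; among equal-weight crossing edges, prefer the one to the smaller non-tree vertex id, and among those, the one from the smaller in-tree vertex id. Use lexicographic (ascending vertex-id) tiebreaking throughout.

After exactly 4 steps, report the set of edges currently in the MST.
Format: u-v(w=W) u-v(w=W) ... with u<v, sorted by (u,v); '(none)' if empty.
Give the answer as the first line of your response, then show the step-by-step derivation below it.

0-4(w=5) 0-5(w=5) 1-3(w=4) 3-5(w=4)

step 1: add edge 0-4 (w=5); MST = {0-4(w=5)}
step 2: add edge 0-5 (w=5); MST = {0-4(w=5) 0-5(w=5)}
step 3: add edge 3-5 (w=4); MST = {0-4(w=5) 0-5(w=5) 3-5(w=4)}
step 4: add edge 1-3 (w=4); MST = {0-4(w=5) 0-5(w=5) 1-3(w=4) 3-5(w=4)}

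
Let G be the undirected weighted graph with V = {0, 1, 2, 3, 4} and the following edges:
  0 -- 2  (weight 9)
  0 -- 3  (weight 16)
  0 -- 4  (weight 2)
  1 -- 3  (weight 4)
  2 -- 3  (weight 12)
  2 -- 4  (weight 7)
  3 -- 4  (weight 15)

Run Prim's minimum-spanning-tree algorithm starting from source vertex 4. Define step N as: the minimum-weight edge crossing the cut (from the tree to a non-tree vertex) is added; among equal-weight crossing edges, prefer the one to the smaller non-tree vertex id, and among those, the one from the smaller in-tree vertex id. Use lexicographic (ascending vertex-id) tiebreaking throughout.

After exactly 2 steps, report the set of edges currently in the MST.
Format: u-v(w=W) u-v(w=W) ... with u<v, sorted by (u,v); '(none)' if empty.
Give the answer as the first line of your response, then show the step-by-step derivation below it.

0-4(w=2) 2-4(w=7)

step 1: add edge 0-4 (w=2); MST = {0-4(w=2)}
step 2: add edge 2-4 (w=7); MST = {0-4(w=2) 2-4(w=7)}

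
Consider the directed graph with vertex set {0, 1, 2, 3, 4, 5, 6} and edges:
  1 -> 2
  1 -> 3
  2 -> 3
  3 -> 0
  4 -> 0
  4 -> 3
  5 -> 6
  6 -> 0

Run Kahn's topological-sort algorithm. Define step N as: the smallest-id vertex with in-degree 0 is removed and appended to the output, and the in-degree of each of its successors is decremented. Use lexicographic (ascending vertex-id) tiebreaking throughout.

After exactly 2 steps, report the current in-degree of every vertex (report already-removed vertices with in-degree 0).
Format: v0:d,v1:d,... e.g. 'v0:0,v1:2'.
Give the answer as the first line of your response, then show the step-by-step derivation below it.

v0:3,v1:0,v2:0,v3:1,v4:0,v5:0,v6:1

step 1: output 1; order=[1]; indeg=(3,0,0,2,0,0,1)
step 2: output 2; order=[1,2]; indeg=(3,0,0,1,0,0,1)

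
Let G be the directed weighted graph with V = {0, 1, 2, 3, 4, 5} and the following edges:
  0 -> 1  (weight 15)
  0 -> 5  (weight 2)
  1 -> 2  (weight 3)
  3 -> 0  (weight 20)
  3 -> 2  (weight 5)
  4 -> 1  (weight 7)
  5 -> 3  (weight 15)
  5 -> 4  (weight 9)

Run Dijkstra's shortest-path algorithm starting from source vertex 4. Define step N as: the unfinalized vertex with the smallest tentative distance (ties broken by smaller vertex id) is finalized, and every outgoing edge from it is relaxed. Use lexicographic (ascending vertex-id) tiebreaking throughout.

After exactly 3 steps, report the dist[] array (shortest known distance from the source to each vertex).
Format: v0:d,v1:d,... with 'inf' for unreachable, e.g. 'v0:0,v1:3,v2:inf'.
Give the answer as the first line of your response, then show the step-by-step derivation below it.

v0:inf,v1:7,v2:10,v3:inf,v4:0,v5:inf

step 1: dist = v0:inf,v1:7,v2:inf,v3:inf,v4:0,v5:inf
step 2: dist = v0:inf,v1:7,v2:10,v3:inf,v4:0,v5:inf
step 3: dist = v0:inf,v1:7,v2:10,v3:inf,v4:0,v5:inf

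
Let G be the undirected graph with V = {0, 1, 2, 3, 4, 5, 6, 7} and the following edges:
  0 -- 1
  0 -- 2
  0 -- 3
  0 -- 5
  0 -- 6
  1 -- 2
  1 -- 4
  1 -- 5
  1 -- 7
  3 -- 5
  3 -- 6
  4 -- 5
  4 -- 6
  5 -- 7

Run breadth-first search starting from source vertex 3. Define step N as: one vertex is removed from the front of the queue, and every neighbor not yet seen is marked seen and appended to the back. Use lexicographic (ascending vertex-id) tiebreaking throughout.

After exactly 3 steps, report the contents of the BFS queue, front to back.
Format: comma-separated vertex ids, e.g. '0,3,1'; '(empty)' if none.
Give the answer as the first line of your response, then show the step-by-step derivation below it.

6,1,2,4,7

step 1: dequeue 3; queue=[0,5,6]; order=3
step 2: dequeue 0; queue=[5,6,1,2]; order=3,0
step 3: dequeue 5; queue=[6,1,2,4,7]; order=3,0,5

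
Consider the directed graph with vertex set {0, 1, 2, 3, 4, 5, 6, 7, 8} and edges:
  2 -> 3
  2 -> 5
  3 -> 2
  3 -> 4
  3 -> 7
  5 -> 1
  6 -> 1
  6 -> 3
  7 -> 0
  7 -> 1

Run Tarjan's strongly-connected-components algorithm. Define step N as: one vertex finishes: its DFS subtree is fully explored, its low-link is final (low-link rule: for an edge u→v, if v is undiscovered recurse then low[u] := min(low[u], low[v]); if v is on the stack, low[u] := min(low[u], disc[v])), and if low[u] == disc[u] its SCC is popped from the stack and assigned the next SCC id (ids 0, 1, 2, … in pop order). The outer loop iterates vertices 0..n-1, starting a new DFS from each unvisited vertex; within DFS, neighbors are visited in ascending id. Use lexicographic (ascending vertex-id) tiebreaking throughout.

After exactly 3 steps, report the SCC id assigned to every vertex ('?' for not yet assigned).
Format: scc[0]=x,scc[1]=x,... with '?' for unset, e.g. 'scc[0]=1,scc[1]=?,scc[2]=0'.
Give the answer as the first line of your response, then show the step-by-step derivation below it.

scc[0]=0,scc[1]=1,scc[2]=?,scc[3]=?,scc[4]=2,scc[5]=?,scc[6]=?,scc[7]=?,scc[8]=?

step 1: low=(low[0]=0,low[1]=?,low[2]=?,low[3]=?,low[4]=?,low[5]=?,low[6]=?,low[7]=?,low[8]=?); scc=(scc[0]=0,scc[1]=?,scc[2]=?,scc[3]=?,scc[4]=?,scc[5]=?,scc[6]=?,scc[7]=?,scc[8]=?)
step 2: low=(low[0]=0,low[1]=1,low[2]=?,low[3]=?,low[4]=?,low[5]=?,low[6]=?,low[7]=?,low[8]=?); scc=(scc[0]=0,scc[1]=1,scc[2]=?,scc[3]=?,scc[4]=?,scc[5]=?,scc[6]=?,scc[7]=?,scc[8]=?)
step 3: low=(low[0]=0,low[1]=1,low[2]=2,low[3]=2,low[4]=4,low[5]=?,low[6]=?,low[7]=?,low[8]=?); scc=(scc[0]=0,scc[1]=1,scc[2]=?,scc[3]=?,scc[4]=2,scc[5]=?,scc[6]=?,scc[7]=?,scc[8]=?)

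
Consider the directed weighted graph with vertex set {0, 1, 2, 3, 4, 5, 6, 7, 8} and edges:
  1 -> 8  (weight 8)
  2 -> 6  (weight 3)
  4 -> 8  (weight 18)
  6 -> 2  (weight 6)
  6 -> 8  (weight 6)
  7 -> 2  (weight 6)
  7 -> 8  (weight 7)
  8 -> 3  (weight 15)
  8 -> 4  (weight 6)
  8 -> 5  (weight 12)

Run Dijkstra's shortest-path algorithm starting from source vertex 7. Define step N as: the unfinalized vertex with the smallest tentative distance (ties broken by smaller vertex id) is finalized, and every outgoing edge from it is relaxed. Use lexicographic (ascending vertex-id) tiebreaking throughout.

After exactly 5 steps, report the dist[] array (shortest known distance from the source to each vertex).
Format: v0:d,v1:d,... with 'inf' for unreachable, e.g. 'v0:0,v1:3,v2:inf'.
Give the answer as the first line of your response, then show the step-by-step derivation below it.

v0:inf,v1:inf,v2:6,v3:22,v4:13,v5:19,v6:9,v7:0,v8:7

step 1: dist = v0:inf,v1:inf,v2:6,v3:inf,v4:inf,v5:inf,v6:inf,v7:0,v8:7
step 2: dist = v0:inf,v1:inf,v2:6,v3:inf,v4:inf,v5:inf,v6:9,v7:0,v8:7
step 3: dist = v0:inf,v1:inf,v2:6,v3:22,v4:13,v5:19,v6:9,v7:0,v8:7
step 4: dist = v0:inf,v1:inf,v2:6,v3:22,v4:13,v5:19,v6:9,v7:0,v8:7
step 5: dist = v0:inf,v1:inf,v2:6,v3:22,v4:13,v5:19,v6:9,v7:0,v8:7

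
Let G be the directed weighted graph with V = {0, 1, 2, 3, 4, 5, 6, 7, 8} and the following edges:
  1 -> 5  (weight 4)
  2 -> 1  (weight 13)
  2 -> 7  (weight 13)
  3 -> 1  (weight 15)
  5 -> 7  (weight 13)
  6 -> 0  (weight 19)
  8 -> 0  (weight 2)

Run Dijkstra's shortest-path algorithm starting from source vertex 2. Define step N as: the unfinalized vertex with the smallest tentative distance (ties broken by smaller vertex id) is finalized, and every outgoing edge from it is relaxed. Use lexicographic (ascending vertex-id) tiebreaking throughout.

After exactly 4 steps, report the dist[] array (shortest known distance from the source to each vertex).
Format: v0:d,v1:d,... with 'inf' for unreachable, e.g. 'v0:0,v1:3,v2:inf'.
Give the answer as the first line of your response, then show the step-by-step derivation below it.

v0:inf,v1:13,v2:0,v3:inf,v4:inf,v5:17,v6:inf,v7:13,v8:inf

step 1: dist = v0:inf,v1:13,v2:0,v3:inf,v4:inf,v5:inf,v6:inf,v7:13,v8:inf
step 2: dist = v0:inf,v1:13,v2:0,v3:inf,v4:inf,v5:17,v6:inf,v7:13,v8:inf
step 3: dist = v0:inf,v1:13,v2:0,v3:inf,v4:inf,v5:17,v6:inf,v7:13,v8:inf
step 4: dist = v0:inf,v1:13,v2:0,v3:inf,v4:inf,v5:17,v6:inf,v7:13,v8:inf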